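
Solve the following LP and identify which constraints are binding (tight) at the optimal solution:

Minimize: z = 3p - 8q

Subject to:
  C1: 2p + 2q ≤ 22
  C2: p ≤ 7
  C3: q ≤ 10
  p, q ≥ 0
Optimal: p = 0, q = 10
Slack at optimum:
  C1: slack = 2
  C2: slack = 7
  C3: slack = 0 (binding)
  p ≥ 0: p = 0 (binding)
  q ≥ 0: q = 10
Binding constraints: C3, p ≥ 0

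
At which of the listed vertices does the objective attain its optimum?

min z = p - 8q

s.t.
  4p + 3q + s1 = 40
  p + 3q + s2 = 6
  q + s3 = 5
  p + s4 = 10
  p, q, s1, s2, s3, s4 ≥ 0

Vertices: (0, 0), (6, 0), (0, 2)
(0, 2) with z = -16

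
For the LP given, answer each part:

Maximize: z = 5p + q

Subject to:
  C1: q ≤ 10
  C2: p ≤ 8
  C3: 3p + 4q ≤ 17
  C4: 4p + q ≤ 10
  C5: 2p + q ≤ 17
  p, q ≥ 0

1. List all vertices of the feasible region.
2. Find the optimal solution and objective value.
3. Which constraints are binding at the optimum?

1. (0, 0), (2.5, 0), (1.769, 2.923), (0, 4.25)
2. p = 2.5, q = 0, z = 12.5
3. C4, q ≥ 0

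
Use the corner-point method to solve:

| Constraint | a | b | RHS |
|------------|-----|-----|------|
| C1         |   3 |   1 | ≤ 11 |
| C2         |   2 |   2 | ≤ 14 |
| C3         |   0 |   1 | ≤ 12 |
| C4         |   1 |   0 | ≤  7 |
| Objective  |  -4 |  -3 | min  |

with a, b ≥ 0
Each vertex is the intersection of two constraint boundaries that also satisfies all remaining constraints:
  a = 0 and b = 0 → (0, 0)
  3a + b = 11 and b = 0 → (3.667, 0)
  3a + b = 11 and 2a + 2b = 14 → (2, 5)
  2a + 2b = 14 and a = 0 → (0, 7)

Evaluating z = -4a - 3b at each vertex:
  (0, 0): z = 0
  (3.667, 0): z = -14.67
  (2, 5): z = -23
  (0, 7): z = -21

The minimum is at (2, 5) with z = -23.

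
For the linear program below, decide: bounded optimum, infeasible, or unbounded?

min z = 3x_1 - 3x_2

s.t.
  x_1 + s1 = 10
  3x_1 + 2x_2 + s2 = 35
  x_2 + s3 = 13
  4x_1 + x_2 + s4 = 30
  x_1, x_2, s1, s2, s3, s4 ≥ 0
The point (0, 13) satisfies every constraint, so the LP is feasible; the constraints give x_1 ≤ 10 and x_2 ≤ 13, which with x_1, x_2 ≥ 0 keep the feasible region inside a bounded box. A feasible, bounded LP attains a finite optimum at a vertex.

Evaluating z = 3x_1 - 3x_2 at each vertex:
  (0, 0): z = 0
  (7.5, 0): z = 22.5
  (5, 10): z = -15
  (3, 13): z = -30
  (0, 13): z = -39

The LP has an optimal solution: (0, 13) with z = -39.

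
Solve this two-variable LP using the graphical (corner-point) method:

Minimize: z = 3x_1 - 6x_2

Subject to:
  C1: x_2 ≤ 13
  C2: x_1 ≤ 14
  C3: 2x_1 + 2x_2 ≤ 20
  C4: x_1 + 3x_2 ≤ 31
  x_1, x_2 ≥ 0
x_1 = 0, x_2 = 10, z = -60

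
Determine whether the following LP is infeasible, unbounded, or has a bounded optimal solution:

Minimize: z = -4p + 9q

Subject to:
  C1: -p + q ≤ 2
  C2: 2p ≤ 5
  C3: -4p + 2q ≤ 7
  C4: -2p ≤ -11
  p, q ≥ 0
C2 requires 2p ≤ 5, while C4 (-2p ≤ -11) is equivalent to 2p ≥ 11. Together they would need 11 ≤ 2p ≤ 5, which is impossible since 11 > 5. No point satisfies all constraints.

Infeasible — the constraint set is empty.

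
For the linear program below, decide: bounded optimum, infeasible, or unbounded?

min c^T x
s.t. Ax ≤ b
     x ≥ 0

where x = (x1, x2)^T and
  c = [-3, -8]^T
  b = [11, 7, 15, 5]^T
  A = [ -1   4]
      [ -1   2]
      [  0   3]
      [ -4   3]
Feasible point: (0, 0) satisfies every constraint, so the LP is feasible.
Direction d = (1, 0): for each constraint row a, a·d ≤ 0 —
  (-1)(1) + (4)(0) = -1 ≤ 0
  (-1)(1) + (2)(0) = -1 ≤ 0
  (0)(1) + (3)(0) = 0 ≤ 0
  (-4)(1) + (3)(0) = -4 ≤ 0
and d ≥ 0, so (0, 0) + t·d stays feasible for every t ≥ 0. Along this ray z = -3x1 - 8x2 changes by -3 per unit t, so z → −∞.

Unbounded — the objective can decrease without bound over the feasible region.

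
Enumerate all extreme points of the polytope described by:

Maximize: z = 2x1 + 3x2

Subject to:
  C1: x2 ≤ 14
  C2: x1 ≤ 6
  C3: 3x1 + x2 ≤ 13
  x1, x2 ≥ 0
Each vertex is the intersection of two constraint boundaries that also satisfies all remaining constraints:
  x1 = 0 and x2 = 0 → (0, 0)
  3x1 + x2 = 13 and x2 = 0 → (4.333, 0)
  3x1 + x2 = 13 and x1 = 0 → (0, 13)

Vertices: (0, 0), (4.333, 0), (0, 13)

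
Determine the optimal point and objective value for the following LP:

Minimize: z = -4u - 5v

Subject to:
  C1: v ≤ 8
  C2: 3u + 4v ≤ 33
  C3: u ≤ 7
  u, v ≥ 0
Each vertex is the intersection of two constraint boundaries that also satisfies all remaining constraints:
  u = 0 and v = 0 → (0, 0)
  u = 7 and v = 0 → (7, 0)
  3u + 4v = 33 and u = 7 → (7, 3)
  v = 8 and 3u + 4v = 33 → (0.3333, 8)
  v = 8 and u = 0 → (0, 8)

Evaluating z = -4u - 5v at each vertex:
  (0, 0): z = 0
  (7, 0): z = -28
  (7, 3): z = -43
  (0.3333, 8): z = -41.33
  (0, 8): z = -40

The minimum is at (7, 3) with z = -43.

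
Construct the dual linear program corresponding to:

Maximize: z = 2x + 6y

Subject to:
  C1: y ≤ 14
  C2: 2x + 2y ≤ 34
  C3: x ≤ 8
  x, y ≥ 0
Minimize: z = 14y1 + 34y2 + 8y3

Subject to:
  C1: -2y2 - y3 ≤ -2
  C2: -y1 - 2y2 ≤ -6
  y1, y2, y3 ≥ 0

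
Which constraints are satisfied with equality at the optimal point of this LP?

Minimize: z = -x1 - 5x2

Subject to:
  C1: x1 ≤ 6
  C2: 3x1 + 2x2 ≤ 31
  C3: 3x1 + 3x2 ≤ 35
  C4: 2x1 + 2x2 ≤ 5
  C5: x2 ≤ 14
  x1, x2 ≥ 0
Optimal: x1 = 0, x2 = 2.5
Slack at optimum:
  C1: slack = 6
  C2: slack = 26
  C3: slack = 27.5
  C4: slack = 0 (binding)
  C5: slack = 11.5
  x1 ≥ 0: x1 = 0 (binding)
  x2 ≥ 0: x2 = 2.5
Binding constraints: C4, x1 ≥ 0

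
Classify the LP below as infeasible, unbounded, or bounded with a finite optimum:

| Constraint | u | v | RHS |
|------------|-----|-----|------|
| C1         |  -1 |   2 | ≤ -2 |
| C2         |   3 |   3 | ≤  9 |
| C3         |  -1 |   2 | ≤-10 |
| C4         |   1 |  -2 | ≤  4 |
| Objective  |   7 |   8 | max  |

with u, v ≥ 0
C4 requires u - 2v ≤ 4, while C3 (-u + 2v ≤ -10) is equivalent to u - 2v ≥ 10. Together they would need 10 ≤ u - 2v ≤ 4, which is impossible since 10 > 4. No point satisfies all constraints.

Infeasible: no point satisfies all constraints simultaneously.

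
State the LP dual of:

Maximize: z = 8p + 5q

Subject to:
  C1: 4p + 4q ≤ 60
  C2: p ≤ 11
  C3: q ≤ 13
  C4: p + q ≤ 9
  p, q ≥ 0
Minimize: z = 60y1 + 11y2 + 13y3 + 9y4

Subject to:
  C1: -4y1 - y2 - y4 ≤ -8
  C2: -4y1 - y3 - y4 ≤ -5
  y1, y2, y3, y4 ≥ 0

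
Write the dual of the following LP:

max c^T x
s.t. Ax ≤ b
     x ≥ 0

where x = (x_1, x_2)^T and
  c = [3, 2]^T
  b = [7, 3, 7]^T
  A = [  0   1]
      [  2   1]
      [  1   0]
Minimize: z = 7y1 + 3y2 + 7y3

Subject to:
  C1: -2y2 - y3 ≤ -3
  C2: -y1 - y2 ≤ -2
  y1, y2, y3 ≥ 0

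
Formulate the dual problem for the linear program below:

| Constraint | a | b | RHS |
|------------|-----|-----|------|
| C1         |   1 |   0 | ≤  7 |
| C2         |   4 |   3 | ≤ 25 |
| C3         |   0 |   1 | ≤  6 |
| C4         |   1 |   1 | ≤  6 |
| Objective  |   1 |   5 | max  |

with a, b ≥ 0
Minimize: z = 7y1 + 25y2 + 6y3 + 6y4

Subject to:
  C1: -y1 - 4y2 - y4 ≤ -1
  C2: -3y2 - y3 - y4 ≤ -5
  y1, y2, y3, y4 ≥ 0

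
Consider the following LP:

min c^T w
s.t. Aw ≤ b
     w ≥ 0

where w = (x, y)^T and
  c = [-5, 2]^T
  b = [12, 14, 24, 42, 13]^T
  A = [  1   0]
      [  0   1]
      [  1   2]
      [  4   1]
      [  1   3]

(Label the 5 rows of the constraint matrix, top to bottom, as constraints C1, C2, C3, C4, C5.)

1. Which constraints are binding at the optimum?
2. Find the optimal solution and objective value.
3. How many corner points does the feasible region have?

1. C4, y ≥ 0
2. x = 10.5, y = 0, z = -52.5
3. 4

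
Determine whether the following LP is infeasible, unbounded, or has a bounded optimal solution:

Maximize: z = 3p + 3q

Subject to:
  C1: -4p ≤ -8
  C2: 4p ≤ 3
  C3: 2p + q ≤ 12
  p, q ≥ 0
C2 requires 4p ≤ 3, while C1 (-4p ≤ -8) is equivalent to 4p ≥ 8. Together they would need 8 ≤ 4p ≤ 3, which is impossible since 8 > 3. No point satisfies all constraints.

Infeasible — the constraint set is empty.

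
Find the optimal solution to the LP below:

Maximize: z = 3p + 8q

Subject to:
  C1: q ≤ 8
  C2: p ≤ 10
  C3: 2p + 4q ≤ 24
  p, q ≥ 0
Each vertex is the intersection of two constraint boundaries that also satisfies all remaining constraints:
  p = 0 and q = 0 → (0, 0)
  p = 10 and q = 0 → (10, 0)
  p = 10 and 2p + 4q = 24 → (10, 1)
  2p + 4q = 24 and p = 0 → (0, 6)

Evaluating z = 3p + 8q at each vertex:
  (0, 0): z = 0
  (10, 0): z = 30
  (10, 1): z = 38
  (0, 6): z = 48

The maximum is at (0, 6) with z = 48.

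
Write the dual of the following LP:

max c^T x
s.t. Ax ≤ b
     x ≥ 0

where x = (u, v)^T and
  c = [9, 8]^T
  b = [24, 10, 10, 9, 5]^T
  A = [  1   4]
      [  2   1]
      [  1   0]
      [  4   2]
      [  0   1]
Minimize: z = 24y1 + 10y2 + 10y3 + 9y4 + 5y5

Subject to:
  C1: -y1 - 2y2 - y3 - 4y4 ≤ -9
  C2: -4y1 - y2 - 2y4 - y5 ≤ -8
  y1, y2, y3, y4, y5 ≥ 0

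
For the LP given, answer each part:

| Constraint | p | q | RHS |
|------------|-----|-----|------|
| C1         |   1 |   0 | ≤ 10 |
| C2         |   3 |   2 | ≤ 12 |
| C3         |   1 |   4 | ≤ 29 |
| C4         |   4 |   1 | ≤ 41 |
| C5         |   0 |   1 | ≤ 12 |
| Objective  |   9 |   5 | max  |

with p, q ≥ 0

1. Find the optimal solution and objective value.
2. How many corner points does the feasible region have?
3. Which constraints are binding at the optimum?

1. p = 4, q = 0, z = 36
2. 3
3. C2, q ≥ 0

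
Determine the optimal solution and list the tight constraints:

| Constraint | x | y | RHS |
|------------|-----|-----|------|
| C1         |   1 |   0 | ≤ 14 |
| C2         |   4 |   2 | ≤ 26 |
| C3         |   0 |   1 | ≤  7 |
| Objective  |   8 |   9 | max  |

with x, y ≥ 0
Optimal: x = 3, y = 7
Slack at optimum:
  C1: slack = 11
  C2: slack = 0 (binding)
  C3: slack = 0 (binding)
  x ≥ 0: x = 3
  y ≥ 0: y = 7
Binding constraints: C2, C3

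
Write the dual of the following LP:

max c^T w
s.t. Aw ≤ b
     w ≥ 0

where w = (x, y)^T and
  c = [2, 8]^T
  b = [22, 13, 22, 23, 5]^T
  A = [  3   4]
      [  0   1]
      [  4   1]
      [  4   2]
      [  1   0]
Minimize: z = 22y1 + 13y2 + 22y3 + 23y4 + 5y5

Subject to:
  C1: -3y1 - 4y3 - 4y4 - y5 ≤ -2
  C2: -4y1 - y2 - y3 - 2y4 ≤ -8
  y1, y2, y3, y4, y5 ≥ 0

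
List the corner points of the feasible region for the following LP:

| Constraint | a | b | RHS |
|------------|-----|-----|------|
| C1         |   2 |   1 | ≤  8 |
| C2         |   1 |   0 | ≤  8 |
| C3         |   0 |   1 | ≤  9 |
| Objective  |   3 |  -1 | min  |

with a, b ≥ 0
Each vertex is the intersection of two constraint boundaries that also satisfies all remaining constraints:
  a = 0 and b = 0 → (0, 0)
  2a + b = 8 and b = 0 → (4, 0)
  2a + b = 8 and a = 0 → (0, 8)

Vertices: (0, 0), (4, 0), (0, 8)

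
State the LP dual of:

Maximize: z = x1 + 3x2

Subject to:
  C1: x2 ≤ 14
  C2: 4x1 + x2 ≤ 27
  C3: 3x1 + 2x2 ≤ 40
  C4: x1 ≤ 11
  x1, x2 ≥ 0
Minimize: z = 14y1 + 27y2 + 40y3 + 11y4

Subject to:
  C1: -4y2 - 3y3 - y4 ≤ -1
  C2: -y1 - y2 - 2y3 ≤ -3
  y1, y2, y3, y4 ≥ 0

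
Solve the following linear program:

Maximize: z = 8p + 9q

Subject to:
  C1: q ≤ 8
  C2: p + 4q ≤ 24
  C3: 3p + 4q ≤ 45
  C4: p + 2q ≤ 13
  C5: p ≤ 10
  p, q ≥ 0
Each vertex is the intersection of two constraint boundaries that also satisfies all remaining constraints:
  p = 0 and q = 0 → (0, 0)
  p = 10 and q = 0 → (10, 0)
  p + 2q = 13 and p = 10 → (10, 1.5)
  p + 4q = 24 and p + 2q = 13 → (2, 5.5)
  p + 4q = 24 and p = 0 → (0, 6)

Evaluating z = 8p + 9q at each vertex:
  (0, 0): z = 0
  (10, 0): z = 80
  (10, 1.5): z = 93.5
  (2, 5.5): z = 65.5
  (0, 6): z = 54

The maximum is at (10, 1.5) with z = 93.5.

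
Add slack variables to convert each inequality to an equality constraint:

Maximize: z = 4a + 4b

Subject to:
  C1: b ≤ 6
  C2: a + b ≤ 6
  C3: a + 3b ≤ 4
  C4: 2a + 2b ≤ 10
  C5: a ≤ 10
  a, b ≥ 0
max z = 4a + 4b

s.t.
  b + s1 = 6
  a + b + s2 = 6
  a + 3b + s3 = 4
  2a + 2b + s4 = 10
  a + s5 = 10
  a, b, s1, s2, s3, s4, s5 ≥ 0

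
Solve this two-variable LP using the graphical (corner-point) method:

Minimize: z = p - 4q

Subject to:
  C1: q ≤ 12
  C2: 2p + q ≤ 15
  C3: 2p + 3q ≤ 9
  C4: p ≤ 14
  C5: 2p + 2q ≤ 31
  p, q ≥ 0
p = 0, q = 3, z = -12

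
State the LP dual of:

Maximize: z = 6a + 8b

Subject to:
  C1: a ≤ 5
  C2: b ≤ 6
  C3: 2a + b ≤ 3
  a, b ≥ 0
Minimize: z = 5y1 + 6y2 + 3y3

Subject to:
  C1: -y1 - 2y3 ≤ -6
  C2: -y2 - y3 ≤ -8
  y1, y2, y3 ≥ 0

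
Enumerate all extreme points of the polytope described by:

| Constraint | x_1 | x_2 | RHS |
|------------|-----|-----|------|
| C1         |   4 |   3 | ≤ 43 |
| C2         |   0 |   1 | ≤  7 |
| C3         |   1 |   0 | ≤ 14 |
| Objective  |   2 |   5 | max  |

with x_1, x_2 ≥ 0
Each vertex is the intersection of two constraint boundaries that also satisfies all remaining constraints:
  x_1 = 0 and x_2 = 0 → (0, 0)
  4x_1 + 3x_2 = 43 and x_2 = 0 → (10.75, 0)
  4x_1 + 3x_2 = 43 and x_2 = 7 → (5.5, 7)
  x_2 = 7 and x_1 = 0 → (0, 7)

Vertices: (0, 0), (10.75, 0), (5.5, 7), (0, 7)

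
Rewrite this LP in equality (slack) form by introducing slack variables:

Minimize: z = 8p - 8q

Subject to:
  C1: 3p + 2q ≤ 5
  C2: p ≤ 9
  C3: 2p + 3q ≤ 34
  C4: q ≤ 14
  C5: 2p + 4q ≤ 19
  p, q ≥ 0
min z = 8p - 8q

s.t.
  3p + 2q + s1 = 5
  p + s2 = 9
  2p + 3q + s3 = 34
  q + s4 = 14
  2p + 4q + s5 = 19
  p, q, s1, s2, s3, s4, s5 ≥ 0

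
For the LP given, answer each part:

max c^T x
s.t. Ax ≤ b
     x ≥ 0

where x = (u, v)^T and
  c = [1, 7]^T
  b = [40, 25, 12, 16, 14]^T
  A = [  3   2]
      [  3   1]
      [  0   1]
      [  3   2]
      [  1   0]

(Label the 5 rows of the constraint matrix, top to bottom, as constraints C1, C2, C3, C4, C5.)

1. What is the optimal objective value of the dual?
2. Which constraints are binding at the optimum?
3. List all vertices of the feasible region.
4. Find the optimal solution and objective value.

1. 56 (by strong duality, equal to the primal optimum)
2. C4, u ≥ 0
3. (0, 0), (5.333, 0), (0, 8)
4. u = 0, v = 8, z = 56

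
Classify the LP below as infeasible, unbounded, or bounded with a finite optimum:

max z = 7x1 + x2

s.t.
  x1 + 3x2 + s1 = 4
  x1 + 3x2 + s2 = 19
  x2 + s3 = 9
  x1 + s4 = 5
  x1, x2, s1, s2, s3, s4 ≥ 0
The point (4, 0) satisfies every constraint, so the LP is feasible; the constraints give x1 ≤ 5 and x2 ≤ 9, which with x1, x2 ≥ 0 keep the feasible region inside a bounded box. A feasible, bounded LP attains a finite optimum at a vertex.

Evaluating z = 7x1 + x2 at each vertex:
  (0, 0): z = 0
  (4, 0): z = 28
  (0, 1.333): z = 1.333

Feasible with finite optimum z* = 28 at (4, 0).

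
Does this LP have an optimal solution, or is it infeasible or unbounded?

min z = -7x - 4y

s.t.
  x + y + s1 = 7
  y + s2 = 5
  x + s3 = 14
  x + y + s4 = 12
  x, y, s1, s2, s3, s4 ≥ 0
The point (7, 0) satisfies every constraint, so the LP is feasible; the constraints give x ≤ 14 and y ≤ 5, which with x, y ≥ 0 keep the feasible region inside a bounded box. A feasible, bounded LP attains a finite optimum at a vertex.

Evaluating z = -7x - 4y at each vertex:
  (0, 0): z = 0
  (7, 0): z = -49
  (2, 5): z = -34
  (0, 5): z = -20

The LP has an optimal solution: (7, 0) with z = -49.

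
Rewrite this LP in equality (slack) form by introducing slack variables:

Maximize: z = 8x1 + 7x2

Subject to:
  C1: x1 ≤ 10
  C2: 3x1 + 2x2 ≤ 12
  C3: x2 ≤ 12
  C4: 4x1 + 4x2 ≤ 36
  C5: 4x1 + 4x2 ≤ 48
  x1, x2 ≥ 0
max z = 8x1 + 7x2

s.t.
  x1 + s1 = 10
  3x1 + 2x2 + s2 = 12
  x2 + s3 = 12
  4x1 + 4x2 + s4 = 36
  4x1 + 4x2 + s5 = 48
  x1, x2, s1, s2, s3, s4, s5 ≥ 0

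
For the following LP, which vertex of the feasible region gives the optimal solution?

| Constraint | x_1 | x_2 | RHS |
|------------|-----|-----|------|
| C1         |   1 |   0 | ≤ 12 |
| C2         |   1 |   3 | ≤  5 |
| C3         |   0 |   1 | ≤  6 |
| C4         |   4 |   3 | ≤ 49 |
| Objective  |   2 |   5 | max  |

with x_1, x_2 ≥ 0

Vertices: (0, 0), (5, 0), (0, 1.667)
Evaluating z = 2x_1 + 5x_2 at each vertex:
  (0, 0): z = 0
  (5, 0): z = 10
  (0, 1.667): z = 8.333

The largest value is z = 10, attained at (5, 0).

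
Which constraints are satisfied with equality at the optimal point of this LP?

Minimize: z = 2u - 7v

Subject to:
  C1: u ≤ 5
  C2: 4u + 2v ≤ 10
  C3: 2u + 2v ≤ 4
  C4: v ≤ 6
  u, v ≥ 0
Optimal: u = 0, v = 2
Binding: C3, u ≥ 0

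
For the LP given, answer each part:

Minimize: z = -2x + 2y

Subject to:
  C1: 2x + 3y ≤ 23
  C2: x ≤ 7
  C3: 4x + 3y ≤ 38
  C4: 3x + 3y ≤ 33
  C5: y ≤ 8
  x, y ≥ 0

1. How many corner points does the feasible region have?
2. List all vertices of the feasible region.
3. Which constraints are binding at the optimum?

1. 4
2. (0, 0), (7, 0), (7, 3), (0, 7.667)
3. C2, y ≥ 0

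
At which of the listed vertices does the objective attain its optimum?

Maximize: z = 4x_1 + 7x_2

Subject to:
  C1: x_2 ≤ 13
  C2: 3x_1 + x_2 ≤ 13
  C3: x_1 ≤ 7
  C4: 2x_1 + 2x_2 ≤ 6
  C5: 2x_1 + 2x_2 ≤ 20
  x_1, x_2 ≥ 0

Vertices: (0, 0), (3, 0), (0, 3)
Evaluating z = 4x_1 + 7x_2 at each vertex:
  (0, 0): z = 0
  (3, 0): z = 12
  (0, 3): z = 21

The largest value is z = 21, attained at (0, 3).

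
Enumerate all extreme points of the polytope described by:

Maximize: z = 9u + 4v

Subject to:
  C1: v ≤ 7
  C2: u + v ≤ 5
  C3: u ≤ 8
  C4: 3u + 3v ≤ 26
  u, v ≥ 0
Each vertex is the intersection of two constraint boundaries that also satisfies all remaining constraints:
  u = 0 and v = 0 → (0, 0)
  u + v = 5 and v = 0 → (5, 0)
  u + v = 5 and u = 0 → (0, 5)

Vertices: (0, 0), (5, 0), (0, 5)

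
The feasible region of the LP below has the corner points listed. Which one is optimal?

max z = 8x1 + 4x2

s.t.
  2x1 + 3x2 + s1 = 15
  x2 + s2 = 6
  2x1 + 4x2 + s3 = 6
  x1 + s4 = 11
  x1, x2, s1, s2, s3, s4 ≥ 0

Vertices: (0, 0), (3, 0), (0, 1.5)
Evaluating z = 8x1 + 4x2 at each vertex:
  (0, 0): z = 0
  (3, 0): z = 24
  (0, 1.5): z = 6

The largest value is z = 24, attained at (3, 0).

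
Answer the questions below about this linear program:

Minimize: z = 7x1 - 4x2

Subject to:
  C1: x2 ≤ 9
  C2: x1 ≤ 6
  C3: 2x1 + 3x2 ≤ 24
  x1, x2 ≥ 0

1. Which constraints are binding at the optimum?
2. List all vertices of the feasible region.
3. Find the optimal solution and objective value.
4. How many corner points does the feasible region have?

1. C3, x1 ≥ 0
2. (0, 0), (6, 0), (6, 4), (0, 8)
3. x1 = 0, x2 = 8, z = -32
4. 4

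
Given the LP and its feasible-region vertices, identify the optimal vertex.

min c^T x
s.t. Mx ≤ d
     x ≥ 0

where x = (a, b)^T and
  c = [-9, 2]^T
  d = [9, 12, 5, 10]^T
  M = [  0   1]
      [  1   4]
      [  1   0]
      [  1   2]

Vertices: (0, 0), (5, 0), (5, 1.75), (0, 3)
Evaluating z = -9a + 2b at each vertex:
  (0, 0): z = 0
  (5, 0): z = -45
  (5, 1.75): z = -41.5
  (0, 3): z = 6

The smallest value is z = -45, attained at (5, 0).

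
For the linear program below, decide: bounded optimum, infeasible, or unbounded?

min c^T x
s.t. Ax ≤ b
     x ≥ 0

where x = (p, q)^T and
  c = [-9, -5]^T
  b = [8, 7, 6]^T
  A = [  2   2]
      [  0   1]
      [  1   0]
The point (4, 0) satisfies every constraint, so the LP is feasible; the constraints give p ≤ 6 and q ≤ 7, which with p, q ≥ 0 keep the feasible region inside a bounded box. A feasible, bounded LP attains a finite optimum at a vertex.

Evaluating z = -9p - 5q at each vertex:
  (0, 0): z = 0
  (4, 0): z = -36
  (0, 4): z = -20

Feasible with finite optimum z* = -36 at (4, 0).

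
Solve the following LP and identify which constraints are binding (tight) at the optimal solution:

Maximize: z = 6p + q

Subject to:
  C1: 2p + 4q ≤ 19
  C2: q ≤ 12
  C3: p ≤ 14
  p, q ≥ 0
Optimal: p = 9.5, q = 0
Slack at optimum:
  C1: slack = 0 (binding)
  C2: slack = 12
  C3: slack = 4.5
  p ≥ 0: p = 9.5
  q ≥ 0: q = 0 (binding)
Binding constraints: C1, q ≥ 0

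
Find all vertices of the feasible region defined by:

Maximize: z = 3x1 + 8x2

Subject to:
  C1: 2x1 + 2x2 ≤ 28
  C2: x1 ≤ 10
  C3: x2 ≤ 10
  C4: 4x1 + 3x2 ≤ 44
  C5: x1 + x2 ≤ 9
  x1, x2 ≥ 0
Each vertex is the intersection of two constraint boundaries that also satisfies all remaining constraints:
  x1 = 0 and x2 = 0 → (0, 0)
  x1 + x2 = 9 and x2 = 0 → (9, 0)
  x1 + x2 = 9 and x1 = 0 → (0, 9)

Vertices: (0, 0), (9, 0), (0, 9)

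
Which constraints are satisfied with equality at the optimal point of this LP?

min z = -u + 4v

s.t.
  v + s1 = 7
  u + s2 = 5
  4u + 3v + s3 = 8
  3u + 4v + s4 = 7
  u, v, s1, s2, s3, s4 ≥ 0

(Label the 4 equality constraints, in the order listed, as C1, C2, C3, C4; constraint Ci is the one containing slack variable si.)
Optimal: u = 2, v = 0
Slack at optimum:
  C1: slack = 7
  C2: slack = 3
  C3: slack = 0 (binding)
  C4: slack = 1
  u ≥ 0: u = 2
  v ≥ 0: v = 0 (binding)
Binding constraints: C3, v ≥ 0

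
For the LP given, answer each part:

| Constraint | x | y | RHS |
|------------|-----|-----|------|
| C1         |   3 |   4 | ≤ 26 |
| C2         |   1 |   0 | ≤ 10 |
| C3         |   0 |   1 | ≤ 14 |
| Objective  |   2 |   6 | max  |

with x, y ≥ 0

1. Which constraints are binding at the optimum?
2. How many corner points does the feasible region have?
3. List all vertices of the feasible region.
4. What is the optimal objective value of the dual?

1. C1, x ≥ 0
2. 3
3. (0, 0), (8.667, 0), (0, 6.5)
4. 39 (by strong duality, equal to the primal optimum)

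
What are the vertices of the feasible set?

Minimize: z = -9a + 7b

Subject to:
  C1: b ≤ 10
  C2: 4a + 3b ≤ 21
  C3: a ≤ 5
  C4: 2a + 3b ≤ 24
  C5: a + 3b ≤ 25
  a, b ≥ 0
Each vertex is the intersection of two constraint boundaries that also satisfies all remaining constraints:
  a = 0 and b = 0 → (0, 0)
  a = 5 and b = 0 → (5, 0)
  4a + 3b = 21 and a = 5 → (5, 0.3333)
  4a + 3b = 21 and a = 0 → (0, 7)

Vertices: (0, 0), (5, 0), (5, 0.3333), (0, 7)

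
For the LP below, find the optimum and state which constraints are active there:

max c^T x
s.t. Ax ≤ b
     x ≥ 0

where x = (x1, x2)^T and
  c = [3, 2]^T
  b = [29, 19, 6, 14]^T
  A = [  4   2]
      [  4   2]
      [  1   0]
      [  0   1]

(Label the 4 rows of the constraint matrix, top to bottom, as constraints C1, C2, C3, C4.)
Optimal: x1 = 0, x2 = 9.5
Slack at optimum:
  C1: slack = 10
  C2: slack = 0 (binding)
  C3: slack = 6
  C4: slack = 4.5
  x1 ≥ 0: x1 = 0 (binding)
  x2 ≥ 0: x2 = 9.5
Binding constraints: C2, x1 ≥ 0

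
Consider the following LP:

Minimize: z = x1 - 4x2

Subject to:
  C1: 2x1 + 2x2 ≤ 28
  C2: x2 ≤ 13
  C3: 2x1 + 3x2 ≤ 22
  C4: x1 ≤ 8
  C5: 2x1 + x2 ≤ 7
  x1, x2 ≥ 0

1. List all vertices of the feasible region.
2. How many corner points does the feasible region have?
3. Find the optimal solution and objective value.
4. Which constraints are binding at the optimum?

1. (0, 0), (3.5, 0), (0, 7)
2. 3
3. x1 = 0, x2 = 7, z = -28
4. C5, x1 ≥ 0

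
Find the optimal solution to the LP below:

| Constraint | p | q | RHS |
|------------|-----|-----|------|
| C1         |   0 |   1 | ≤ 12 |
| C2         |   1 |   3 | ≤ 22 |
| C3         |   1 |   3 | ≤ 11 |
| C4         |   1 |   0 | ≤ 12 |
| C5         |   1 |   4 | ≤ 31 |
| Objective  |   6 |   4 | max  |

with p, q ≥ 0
p = 11, q = 0, z = 66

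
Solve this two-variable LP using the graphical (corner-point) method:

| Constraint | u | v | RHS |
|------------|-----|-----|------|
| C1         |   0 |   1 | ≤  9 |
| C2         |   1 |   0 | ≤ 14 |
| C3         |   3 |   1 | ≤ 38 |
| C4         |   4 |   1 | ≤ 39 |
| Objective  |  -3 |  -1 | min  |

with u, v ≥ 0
Each vertex is the intersection of two constraint boundaries that also satisfies all remaining constraints:
  u = 0 and v = 0 → (0, 0)
  4u + v = 39 and v = 0 → (9.75, 0)
  v = 9 and 4u + v = 39 → (7.5, 9)
  v = 9 and u = 0 → (0, 9)

Evaluating z = -3u - v at each vertex:
  (0, 0): z = 0
  (9.75, 0): z = -29.25
  (7.5, 9): z = -31.5
  (0, 9): z = -9

The minimum is at (7.5, 9) with z = -31.5.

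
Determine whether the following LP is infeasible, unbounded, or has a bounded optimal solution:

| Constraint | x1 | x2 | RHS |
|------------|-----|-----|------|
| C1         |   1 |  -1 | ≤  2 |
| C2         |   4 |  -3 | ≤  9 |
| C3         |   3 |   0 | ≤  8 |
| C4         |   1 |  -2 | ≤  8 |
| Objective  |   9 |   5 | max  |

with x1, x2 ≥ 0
Feasible point: (0, 0) satisfies every constraint, so the LP is feasible.
Direction d = (0, 1): for each constraint row a, a·d ≤ 0 —
  (1)(0) + (-1)(1) = -1 ≤ 0
  (4)(0) + (-3)(1) = -3 ≤ 0
  (3)(0) + (0)(1) = 0 ≤ 0
  (1)(0) + (-2)(1) = -2 ≤ 0
and d ≥ 0, so (0, 0) + t·d stays feasible for every t ≥ 0. Along this ray z = 9x1 + 5x2 changes by 5 per unit t, so z → +∞.

Unbounded — the objective can increase without bound over the feasible region.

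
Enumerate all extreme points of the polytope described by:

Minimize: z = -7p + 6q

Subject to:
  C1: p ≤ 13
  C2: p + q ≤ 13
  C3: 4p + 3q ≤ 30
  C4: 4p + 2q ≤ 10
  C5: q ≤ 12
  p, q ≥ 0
Each vertex is the intersection of two constraint boundaries that also satisfies all remaining constraints:
  p = 0 and q = 0 → (0, 0)
  4p + 2q = 10 and q = 0 → (2.5, 0)
  4p + 2q = 10 and p = 0 → (0, 5)

Vertices: (0, 0), (2.5, 0), (0, 5)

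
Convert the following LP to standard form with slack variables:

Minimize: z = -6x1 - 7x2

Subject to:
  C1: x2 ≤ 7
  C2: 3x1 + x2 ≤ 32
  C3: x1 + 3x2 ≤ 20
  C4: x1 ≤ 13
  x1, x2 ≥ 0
min z = -6x1 - 7x2

s.t.
  x2 + s1 = 7
  3x1 + x2 + s2 = 32
  x1 + 3x2 + s3 = 20
  x1 + s4 = 13
  x1, x2, s1, s2, s3, s4 ≥ 0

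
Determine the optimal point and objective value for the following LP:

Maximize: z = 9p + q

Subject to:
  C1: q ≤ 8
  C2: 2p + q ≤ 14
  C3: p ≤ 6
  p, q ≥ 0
Each vertex is the intersection of two constraint boundaries that also satisfies all remaining constraints:
  p = 0 and q = 0 → (0, 0)
  p = 6 and q = 0 → (6, 0)
  2p + q = 14 and p = 6 → (6, 2)
  q = 8 and 2p + q = 14 → (3, 8)
  q = 8 and p = 0 → (0, 8)

Evaluating z = 9p + q at each vertex:
  (0, 0): z = 0
  (6, 0): z = 54
  (6, 2): z = 56
  (3, 8): z = 35
  (0, 8): z = 8

The maximum is at (6, 2) with z = 56.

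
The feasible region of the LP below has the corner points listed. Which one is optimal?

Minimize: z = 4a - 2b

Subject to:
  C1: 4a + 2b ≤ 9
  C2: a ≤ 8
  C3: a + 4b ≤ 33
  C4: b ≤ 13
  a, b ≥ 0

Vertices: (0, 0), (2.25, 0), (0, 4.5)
(0, 4.5) with z = -9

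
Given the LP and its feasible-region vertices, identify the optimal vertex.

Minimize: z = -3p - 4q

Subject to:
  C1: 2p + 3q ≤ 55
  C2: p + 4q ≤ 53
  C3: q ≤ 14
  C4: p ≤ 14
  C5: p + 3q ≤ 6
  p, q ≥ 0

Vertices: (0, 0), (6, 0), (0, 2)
(6, 0) with z = -18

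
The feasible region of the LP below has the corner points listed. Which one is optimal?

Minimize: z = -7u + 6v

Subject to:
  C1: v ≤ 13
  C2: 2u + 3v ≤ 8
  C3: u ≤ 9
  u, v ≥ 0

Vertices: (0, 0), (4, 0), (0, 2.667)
Evaluating z = -7u + 6v at each vertex:
  (0, 0): z = 0
  (4, 0): z = -28
  (0, 2.667): z = 16

The smallest value is z = -28, attained at (4, 0).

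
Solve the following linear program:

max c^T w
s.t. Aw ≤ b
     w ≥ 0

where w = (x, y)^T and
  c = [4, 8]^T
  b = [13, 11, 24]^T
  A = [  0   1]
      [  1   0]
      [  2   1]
Each vertex is the intersection of two constraint boundaries that also satisfies all remaining constraints:
  x = 0 and y = 0 → (0, 0)
  x = 11 and y = 0 → (11, 0)
  x = 11 and 2x + y = 24 → (11, 2)
  y = 13 and 2x + y = 24 → (5.5, 13)
  y = 13 and x = 0 → (0, 13)

Evaluating z = 4x + 8y at each vertex:
  (0, 0): z = 0
  (11, 0): z = 44
  (11, 2): z = 60
  (5.5, 13): z = 126
  (0, 13): z = 104

The maximum is at (5.5, 13) with z = 126.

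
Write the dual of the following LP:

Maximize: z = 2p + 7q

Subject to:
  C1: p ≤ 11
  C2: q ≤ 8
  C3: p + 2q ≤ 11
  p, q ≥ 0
Minimize: z = 11y1 + 8y2 + 11y3

Subject to:
  C1: -y1 - y3 ≤ -2
  C2: -y2 - 2y3 ≤ -7
  y1, y2, y3 ≥ 0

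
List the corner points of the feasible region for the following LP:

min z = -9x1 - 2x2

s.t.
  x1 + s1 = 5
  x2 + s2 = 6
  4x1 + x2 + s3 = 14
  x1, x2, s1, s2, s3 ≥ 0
Each vertex is the intersection of two constraint boundaries that also satisfies all remaining constraints:
  x1 = 0 and x2 = 0 → (0, 0)
  4x1 + x2 = 14 and x2 = 0 → (3.5, 0)
  x2 = 6 and 4x1 + x2 = 14 → (2, 6)
  x2 = 6 and x1 = 0 → (0, 6)

Vertices: (0, 0), (3.5, 0), (2, 6), (0, 6)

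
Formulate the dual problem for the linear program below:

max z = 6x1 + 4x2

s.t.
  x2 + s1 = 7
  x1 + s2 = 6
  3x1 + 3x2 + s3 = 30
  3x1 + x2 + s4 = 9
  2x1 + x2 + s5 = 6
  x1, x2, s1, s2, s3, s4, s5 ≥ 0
Minimize: z = 7y1 + 6y2 + 30y3 + 9y4 + 6y5

Subject to:
  C1: -y2 - 3y3 - 3y4 - 2y5 ≤ -6
  C2: -y1 - 3y3 - y4 - y5 ≤ -4
  y1, y2, y3, y4, y5 ≥ 0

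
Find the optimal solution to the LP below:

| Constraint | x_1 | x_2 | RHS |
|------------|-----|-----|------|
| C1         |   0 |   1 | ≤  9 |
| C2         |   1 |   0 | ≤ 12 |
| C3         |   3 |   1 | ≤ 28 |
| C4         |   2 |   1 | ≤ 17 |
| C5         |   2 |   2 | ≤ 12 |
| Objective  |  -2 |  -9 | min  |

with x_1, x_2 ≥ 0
Each vertex is the intersection of two constraint boundaries that also satisfies all remaining constraints:
  x_1 = 0 and x_2 = 0 → (0, 0)
  2x_1 + 2x_2 = 12 and x_2 = 0 → (6, 0)
  2x_1 + 2x_2 = 12 and x_1 = 0 → (0, 6)

Evaluating z = -2x_1 - 9x_2 at each vertex:
  (0, 0): z = 0
  (6, 0): z = -12
  (0, 6): z = -54

The minimum is at (0, 6) with z = -54.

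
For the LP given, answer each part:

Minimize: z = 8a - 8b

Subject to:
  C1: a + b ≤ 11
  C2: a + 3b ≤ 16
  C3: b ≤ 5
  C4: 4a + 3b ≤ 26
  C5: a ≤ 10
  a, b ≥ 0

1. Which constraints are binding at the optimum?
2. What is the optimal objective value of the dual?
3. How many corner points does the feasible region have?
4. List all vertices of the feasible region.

1. C3, a ≥ 0
2. -40 (by strong duality, equal to the primal optimum)
3. 5
4. (0, 0), (6.5, 0), (3.333, 4.222), (1, 5), (0, 5)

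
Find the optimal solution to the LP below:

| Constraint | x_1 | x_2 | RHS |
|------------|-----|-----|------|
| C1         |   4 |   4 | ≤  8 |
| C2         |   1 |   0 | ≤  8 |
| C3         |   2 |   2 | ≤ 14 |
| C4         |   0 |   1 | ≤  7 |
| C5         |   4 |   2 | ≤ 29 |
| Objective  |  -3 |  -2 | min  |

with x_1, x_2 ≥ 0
Each vertex is the intersection of two constraint boundaries that also satisfies all remaining constraints:
  x_1 = 0 and x_2 = 0 → (0, 0)
  4x_1 + 4x_2 = 8 and x_2 = 0 → (2, 0)
  4x_1 + 4x_2 = 8 and x_1 = 0 → (0, 2)

Evaluating z = -3x_1 - 2x_2 at each vertex:
  (0, 0): z = 0
  (2, 0): z = -6
  (0, 2): z = -4

The minimum is at (2, 0) with z = -6.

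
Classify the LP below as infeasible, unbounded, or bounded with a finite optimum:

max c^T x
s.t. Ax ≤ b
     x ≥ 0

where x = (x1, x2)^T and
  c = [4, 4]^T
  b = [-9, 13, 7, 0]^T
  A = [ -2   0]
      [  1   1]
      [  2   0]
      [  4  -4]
One constraint requires 2x1 ≤ 7, while the constraint -2x1 ≤ -9 is equivalent to 2x1 ≥ 9. Together they would need 9 ≤ 2x1 ≤ 7, which is impossible since 9 > 7. No point satisfies all constraints.

Infeasible: no point satisfies all constraints simultaneously.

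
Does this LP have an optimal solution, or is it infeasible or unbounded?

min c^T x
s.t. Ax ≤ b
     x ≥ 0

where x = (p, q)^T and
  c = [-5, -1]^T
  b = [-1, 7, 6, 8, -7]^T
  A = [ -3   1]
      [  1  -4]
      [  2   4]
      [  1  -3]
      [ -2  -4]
One constraint requires 2p + 4q ≤ 6, while the constraint -2p - 4q ≤ -7 is equivalent to 2p + 4q ≥ 7. Together they would need 7 ≤ 2p + 4q ≤ 6, which is impossible since 7 > 6. No point satisfies all constraints.

The feasible region is empty; the LP is infeasible.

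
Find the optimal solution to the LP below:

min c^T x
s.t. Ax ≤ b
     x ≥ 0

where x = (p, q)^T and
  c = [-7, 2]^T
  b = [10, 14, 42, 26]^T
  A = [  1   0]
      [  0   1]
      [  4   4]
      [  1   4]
p = 10, q = 0, z = -70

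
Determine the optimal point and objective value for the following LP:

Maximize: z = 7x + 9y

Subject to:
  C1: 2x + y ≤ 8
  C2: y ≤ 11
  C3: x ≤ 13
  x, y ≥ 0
x = 0, y = 8, z = 72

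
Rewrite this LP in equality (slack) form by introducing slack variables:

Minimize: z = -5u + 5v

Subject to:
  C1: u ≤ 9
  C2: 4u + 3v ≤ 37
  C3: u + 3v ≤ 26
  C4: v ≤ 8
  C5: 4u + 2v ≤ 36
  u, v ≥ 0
min z = -5u + 5v

s.t.
  u + s1 = 9
  4u + 3v + s2 = 37
  u + 3v + s3 = 26
  v + s4 = 8
  4u + 2v + s5 = 36
  u, v, s1, s2, s3, s4, s5 ≥ 0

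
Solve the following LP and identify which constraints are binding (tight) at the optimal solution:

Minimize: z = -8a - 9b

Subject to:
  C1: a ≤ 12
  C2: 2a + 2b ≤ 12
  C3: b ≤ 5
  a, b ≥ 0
Optimal: a = 1, b = 5
Slack at optimum:
  C1: slack = 11
  C2: slack = 0 (binding)
  C3: slack = 0 (binding)
  a ≥ 0: a = 1
  b ≥ 0: b = 5
Binding constraints: C2, C3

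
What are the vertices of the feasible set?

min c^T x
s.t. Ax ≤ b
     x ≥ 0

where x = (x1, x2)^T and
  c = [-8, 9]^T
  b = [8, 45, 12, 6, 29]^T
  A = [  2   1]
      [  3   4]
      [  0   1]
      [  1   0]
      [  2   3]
Each vertex is the intersection of two constraint boundaries that also satisfies all remaining constraints:
  x1 = 0 and x2 = 0 → (0, 0)
  2x1 + x2 = 8 and x2 = 0 → (4, 0)
  2x1 + x2 = 8 and x1 = 0 → (0, 8)

Vertices: (0, 0), (4, 0), (0, 8)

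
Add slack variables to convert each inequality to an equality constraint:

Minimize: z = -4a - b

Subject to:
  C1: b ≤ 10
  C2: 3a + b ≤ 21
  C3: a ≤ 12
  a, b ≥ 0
min z = -4a - b

s.t.
  b + s1 = 10
  3a + b + s2 = 21
  a + s3 = 12
  a, b, s1, s2, s3 ≥ 0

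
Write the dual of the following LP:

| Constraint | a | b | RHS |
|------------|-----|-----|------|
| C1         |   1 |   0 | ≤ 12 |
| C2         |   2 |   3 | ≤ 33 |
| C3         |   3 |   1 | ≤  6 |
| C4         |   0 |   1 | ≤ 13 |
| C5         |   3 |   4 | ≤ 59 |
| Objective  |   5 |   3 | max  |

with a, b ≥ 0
Minimize: z = 12y1 + 33y2 + 6y3 + 13y4 + 59y5

Subject to:
  C1: -y1 - 2y2 - 3y3 - 3y5 ≤ -5
  C2: -3y2 - y3 - y4 - 4y5 ≤ -3
  y1, y2, y3, y4, y5 ≥ 0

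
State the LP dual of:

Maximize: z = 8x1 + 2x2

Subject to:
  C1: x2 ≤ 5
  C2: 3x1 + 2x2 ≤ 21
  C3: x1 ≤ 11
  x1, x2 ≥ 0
Minimize: z = 5y1 + 21y2 + 11y3

Subject to:
  C1: -3y2 - y3 ≤ -8
  C2: -y1 - 2y2 ≤ -2
  y1, y2, y3 ≥ 0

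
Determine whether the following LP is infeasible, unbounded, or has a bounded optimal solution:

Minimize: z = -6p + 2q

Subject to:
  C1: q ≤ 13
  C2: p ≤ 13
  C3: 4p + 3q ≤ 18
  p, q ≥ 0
The point (4.5, 0) satisfies every constraint, so the LP is feasible; the constraints give p ≤ 13 and q ≤ 13, which with p, q ≥ 0 keep the feasible region inside a bounded box. A feasible, bounded LP attains a finite optimum at a vertex.

Feasible with finite optimum z* = -27 at (4.5, 0).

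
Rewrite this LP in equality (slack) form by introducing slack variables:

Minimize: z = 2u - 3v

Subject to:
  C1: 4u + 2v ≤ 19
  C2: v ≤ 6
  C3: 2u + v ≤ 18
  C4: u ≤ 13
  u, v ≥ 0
min z = 2u - 3v

s.t.
  4u + 2v + s1 = 19
  v + s2 = 6
  2u + v + s3 = 18
  u + s4 = 13
  u, v, s1, s2, s3, s4 ≥ 0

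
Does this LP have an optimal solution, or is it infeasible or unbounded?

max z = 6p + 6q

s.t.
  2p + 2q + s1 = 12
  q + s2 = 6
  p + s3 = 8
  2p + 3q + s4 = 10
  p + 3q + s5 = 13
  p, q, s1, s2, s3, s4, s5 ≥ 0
The point (5, 0) satisfies every constraint, so the LP is feasible; the constraints give p ≤ 8 and q ≤ 6, which with p, q ≥ 0 keep the feasible region inside a bounded box. A feasible, bounded LP attains a finite optimum at a vertex.

Feasible with finite optimum z* = 30 at (5, 0).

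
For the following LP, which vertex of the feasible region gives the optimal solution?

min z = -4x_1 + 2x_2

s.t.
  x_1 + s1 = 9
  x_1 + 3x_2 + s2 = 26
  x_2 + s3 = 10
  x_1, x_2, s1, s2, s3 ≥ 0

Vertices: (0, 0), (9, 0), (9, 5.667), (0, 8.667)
(9, 0) with z = -36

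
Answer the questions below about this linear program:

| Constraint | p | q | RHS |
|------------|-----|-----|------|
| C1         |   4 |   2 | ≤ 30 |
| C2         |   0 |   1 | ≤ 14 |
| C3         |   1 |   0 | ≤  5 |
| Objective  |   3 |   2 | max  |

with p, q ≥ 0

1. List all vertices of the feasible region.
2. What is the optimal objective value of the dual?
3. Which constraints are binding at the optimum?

1. (0, 0), (5, 0), (5, 5), (0.5, 14), (0, 14)
2. 29.5 (by strong duality, equal to the primal optimum)
3. C1, C2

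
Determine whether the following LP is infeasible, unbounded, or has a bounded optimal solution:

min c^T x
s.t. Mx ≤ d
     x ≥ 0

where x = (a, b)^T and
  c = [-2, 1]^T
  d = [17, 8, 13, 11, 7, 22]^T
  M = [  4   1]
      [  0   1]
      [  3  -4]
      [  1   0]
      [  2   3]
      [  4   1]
The point (3.5, 0) satisfies every constraint, so the LP is feasible; the constraints give a ≤ 11 and b ≤ 8, which with a, b ≥ 0 keep the feasible region inside a bounded box. A feasible, bounded LP attains a finite optimum at a vertex.

Evaluating z = -2a + b at each vertex:
  (0, 0): z = 0
  (3.5, 0): z = -7
  (0, 2.333): z = 2.333

Feasible with finite optimum z* = -7 at (3.5, 0).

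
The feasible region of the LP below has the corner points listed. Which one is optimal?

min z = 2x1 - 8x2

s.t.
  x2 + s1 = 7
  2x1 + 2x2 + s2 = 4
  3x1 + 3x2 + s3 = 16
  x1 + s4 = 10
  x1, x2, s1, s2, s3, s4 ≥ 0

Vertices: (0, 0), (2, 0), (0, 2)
Evaluating z = 2x1 - 8x2 at each vertex:
  (0, 0): z = 0
  (2, 0): z = 4
  (0, 2): z = -16

The smallest value is z = -16, attained at (0, 2).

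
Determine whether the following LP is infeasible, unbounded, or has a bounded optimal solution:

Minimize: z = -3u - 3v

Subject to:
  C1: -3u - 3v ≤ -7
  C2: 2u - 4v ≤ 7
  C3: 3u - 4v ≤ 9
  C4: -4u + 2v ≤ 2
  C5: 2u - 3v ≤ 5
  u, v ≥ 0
Feasible point: (1, 2) satisfies every constraint, so the LP is feasible.
Direction d = (1, 1): for each constraint row a, a·d ≤ 0 —
  (-3)(1) + (-3)(1) = -6 ≤ 0
  (2)(1) + (-4)(1) = -2 ≤ 0
  (3)(1) + (-4)(1) = -1 ≤ 0
  (-4)(1) + (2)(1) = -2 ≤ 0
  (2)(1) + (-3)(1) = -1 ≤ 0
and d ≥ 0, so (1, 2) + t·d stays feasible for every t ≥ 0. Along this ray z = -3u - 3v changes by -6 per unit t, so z → −∞.

The LP is unbounded; z can be made arbitrarily small.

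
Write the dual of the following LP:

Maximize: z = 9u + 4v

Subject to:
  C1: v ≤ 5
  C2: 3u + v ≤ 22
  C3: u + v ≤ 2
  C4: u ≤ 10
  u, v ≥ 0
Minimize: z = 5y1 + 22y2 + 2y3 + 10y4

Subject to:
  C1: -3y2 - y3 - y4 ≤ -9
  C2: -y1 - y2 - y3 ≤ -4
  y1, y2, y3, y4 ≥ 0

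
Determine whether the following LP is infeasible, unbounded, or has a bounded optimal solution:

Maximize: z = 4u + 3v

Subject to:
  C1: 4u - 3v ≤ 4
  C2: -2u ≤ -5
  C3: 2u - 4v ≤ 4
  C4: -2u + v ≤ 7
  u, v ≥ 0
Feasible point: (3, 3) satisfies every constraint, so the LP is feasible.
Direction d = (3, 4): for each constraint row a, a·d ≤ 0 —
  (4)(3) + (-3)(4) = 0 ≤ 0
  (-2)(3) + (0)(4) = -6 ≤ 0
  (2)(3) + (-4)(4) = -10 ≤ 0
  (-2)(3) + (1)(4) = -2 ≤ 0
and d ≥ 0, so (3, 3) + t·d stays feasible for every t ≥ 0. Along this ray z = 4u + 3v changes by 24 per unit t, so z → +∞.

The LP is unbounded; z can be made arbitrarily large.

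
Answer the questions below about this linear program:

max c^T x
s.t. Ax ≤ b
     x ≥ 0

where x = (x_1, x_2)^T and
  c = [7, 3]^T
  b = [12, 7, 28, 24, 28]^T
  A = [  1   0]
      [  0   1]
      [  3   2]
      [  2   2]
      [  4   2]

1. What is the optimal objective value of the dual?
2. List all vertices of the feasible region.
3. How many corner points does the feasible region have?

1. 49 (by strong duality, equal to the primal optimum)
2. (0, 0), (7, 0), (3.5, 7), (0, 7)
3. 4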